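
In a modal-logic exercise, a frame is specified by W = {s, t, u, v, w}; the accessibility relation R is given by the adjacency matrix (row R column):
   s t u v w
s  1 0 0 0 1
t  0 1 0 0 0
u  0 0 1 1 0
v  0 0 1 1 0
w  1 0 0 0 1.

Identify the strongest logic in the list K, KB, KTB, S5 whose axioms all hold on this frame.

Symmetric (axiom B): yes — every pair in R has its reverse in R.
Reflexive (axiom T): yes — every world is R-related to itself.
Euclidean (axiom 5): yes — any two successors of a common world are R-related.
So F validates K, KB, KTB, S5. The strongest is S5.

S5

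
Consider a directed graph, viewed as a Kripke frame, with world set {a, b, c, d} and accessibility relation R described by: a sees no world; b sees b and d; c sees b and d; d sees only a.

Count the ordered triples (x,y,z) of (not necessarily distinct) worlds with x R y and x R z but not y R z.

5

Enumerating: (b,d,b), (b,d,d), (c,d,b), (c,d,d), (d,a,a).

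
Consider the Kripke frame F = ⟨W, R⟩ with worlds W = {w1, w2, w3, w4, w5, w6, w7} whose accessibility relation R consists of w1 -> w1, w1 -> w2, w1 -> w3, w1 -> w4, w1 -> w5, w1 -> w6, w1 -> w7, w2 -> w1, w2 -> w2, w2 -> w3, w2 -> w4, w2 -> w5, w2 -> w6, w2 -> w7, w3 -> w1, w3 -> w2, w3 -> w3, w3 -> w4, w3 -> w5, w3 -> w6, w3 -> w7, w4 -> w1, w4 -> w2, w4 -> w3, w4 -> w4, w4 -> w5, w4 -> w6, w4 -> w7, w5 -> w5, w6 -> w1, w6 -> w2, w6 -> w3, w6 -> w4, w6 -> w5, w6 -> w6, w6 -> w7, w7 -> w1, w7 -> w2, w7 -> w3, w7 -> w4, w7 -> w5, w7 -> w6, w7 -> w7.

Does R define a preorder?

Yes

Reflexive: yes — every world is R-related to itself.
Transitive: yes — every two-step R-path is closed by a direct edge.
So R is a preorder.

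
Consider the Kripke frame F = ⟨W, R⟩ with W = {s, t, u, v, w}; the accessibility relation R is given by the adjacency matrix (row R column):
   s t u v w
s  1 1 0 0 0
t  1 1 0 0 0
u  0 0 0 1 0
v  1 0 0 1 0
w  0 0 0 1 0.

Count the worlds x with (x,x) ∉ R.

Enumerating: u, w.

2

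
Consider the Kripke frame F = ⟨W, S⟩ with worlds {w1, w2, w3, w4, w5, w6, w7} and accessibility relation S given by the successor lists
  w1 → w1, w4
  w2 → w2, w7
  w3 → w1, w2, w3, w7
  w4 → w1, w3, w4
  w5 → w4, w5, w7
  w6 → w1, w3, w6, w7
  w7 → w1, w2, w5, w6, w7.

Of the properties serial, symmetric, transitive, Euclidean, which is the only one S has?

Serial: yes — every world has a successor (e.g. w1 S w1).
Symmetric: no — w3 S w1 but not w1 S w3.
Transitive: no — w1 S w4 and w4 S w3, but not w1 S w3.
Euclidean: no — w3 S w1 and w3 S w2, but not w1 S w2.
Only serial holds.

serial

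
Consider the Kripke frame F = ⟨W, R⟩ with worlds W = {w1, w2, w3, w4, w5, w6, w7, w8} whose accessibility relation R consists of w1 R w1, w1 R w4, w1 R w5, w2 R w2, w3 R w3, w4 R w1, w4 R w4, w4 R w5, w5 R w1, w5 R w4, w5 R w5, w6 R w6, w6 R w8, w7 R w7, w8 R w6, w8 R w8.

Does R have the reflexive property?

Yes

Reflexive: yes — every world is R-related to itself.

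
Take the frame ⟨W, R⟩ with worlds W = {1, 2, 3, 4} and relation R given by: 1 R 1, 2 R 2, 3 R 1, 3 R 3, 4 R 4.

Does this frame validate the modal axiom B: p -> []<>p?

Axiom B corresponds to the accessibility relation being symmetric.
Symmetric: no — 3 R 1 but not 1 R 3.

No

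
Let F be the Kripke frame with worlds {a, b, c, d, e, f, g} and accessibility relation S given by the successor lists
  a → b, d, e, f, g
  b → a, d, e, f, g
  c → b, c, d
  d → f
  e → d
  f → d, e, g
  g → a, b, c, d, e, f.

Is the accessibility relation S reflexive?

Reflexive: no — a is not related to itself.

No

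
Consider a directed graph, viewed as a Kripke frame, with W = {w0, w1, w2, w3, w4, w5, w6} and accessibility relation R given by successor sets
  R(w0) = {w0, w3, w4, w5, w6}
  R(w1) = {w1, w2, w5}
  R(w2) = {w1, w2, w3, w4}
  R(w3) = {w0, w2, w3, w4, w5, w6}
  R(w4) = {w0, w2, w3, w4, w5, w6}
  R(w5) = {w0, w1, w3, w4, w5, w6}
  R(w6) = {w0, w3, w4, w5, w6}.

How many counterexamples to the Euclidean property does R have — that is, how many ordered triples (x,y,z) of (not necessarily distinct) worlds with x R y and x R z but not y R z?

Enumerating: (w1,w2,w5), (w1,w5,w2), (w2,w1,w3), (w2,w1,w4), (w2,w3,w1), (w2,w4,w1), (w3,w0,w2), (w3,w2,w0), (w3,w2,w5), (w3,w2,w6), (w3,w5,w2), (w3,w6,w2), … and 14 more.
Total: 26.

26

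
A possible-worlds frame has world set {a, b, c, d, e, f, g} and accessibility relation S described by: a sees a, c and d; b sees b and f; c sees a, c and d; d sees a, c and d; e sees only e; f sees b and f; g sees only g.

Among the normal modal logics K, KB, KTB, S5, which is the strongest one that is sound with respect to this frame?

S5

Symmetric (axiom B): yes — every pair in S has its reverse in S.
Reflexive (axiom T): yes — every world is S-related to itself.
Euclidean (axiom 5): yes — any two successors of a common world are S-related.
So F validates K, KB, KTB, S5. The strongest is S5.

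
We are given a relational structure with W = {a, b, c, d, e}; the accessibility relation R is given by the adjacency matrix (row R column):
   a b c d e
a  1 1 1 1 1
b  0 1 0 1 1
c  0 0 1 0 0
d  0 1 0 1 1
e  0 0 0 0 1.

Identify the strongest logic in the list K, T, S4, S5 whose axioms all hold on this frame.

Reflexive (axiom T): yes — every world is R-related to itself.
Transitive (axiom 4): yes — every two-step R-path is closed by a direct edge.
Euclidean (axiom 5): no — a R b and a R c, but not b R c.
So F validates K, T, S4; S5 would additionally require R to be Euclidean. The strongest is S4.

S4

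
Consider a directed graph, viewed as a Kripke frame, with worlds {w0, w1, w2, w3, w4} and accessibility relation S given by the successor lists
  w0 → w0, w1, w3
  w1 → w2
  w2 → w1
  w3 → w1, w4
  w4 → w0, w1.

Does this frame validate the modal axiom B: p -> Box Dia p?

No

Axiom B corresponds to the accessibility relation being symmetric.
Symmetric: no — w0 S w1 but not w1 S w0.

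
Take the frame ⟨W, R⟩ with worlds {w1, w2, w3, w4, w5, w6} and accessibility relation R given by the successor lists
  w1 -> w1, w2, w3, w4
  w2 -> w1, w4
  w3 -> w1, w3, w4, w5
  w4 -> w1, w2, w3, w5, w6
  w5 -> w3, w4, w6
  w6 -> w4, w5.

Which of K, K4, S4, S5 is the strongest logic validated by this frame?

K

Transitive (axiom 4): no — w1 R w3 and w3 R w5, but not w1 R w5.
Reflexive (axiom T): no — w2 is not related to itself.
Euclidean (axiom 5): no — w1 R w2 and w1 R w3, but not w2 R w3.
So F validates K; K4 would additionally require R to be transitive. The strongest is K.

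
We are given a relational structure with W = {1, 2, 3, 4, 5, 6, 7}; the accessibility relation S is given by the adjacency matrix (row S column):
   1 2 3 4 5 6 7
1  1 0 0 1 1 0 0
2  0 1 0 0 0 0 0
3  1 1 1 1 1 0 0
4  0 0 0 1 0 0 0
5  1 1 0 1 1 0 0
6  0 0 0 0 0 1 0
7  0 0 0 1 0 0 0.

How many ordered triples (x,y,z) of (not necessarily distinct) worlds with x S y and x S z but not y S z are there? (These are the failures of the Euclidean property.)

Enumerating: (1,4,1), (1,4,5), (3,1,2), (3,1,3), (3,2,1), (3,2,3), (3,2,4), (3,2,5), (3,4,1), (3,4,2), (3,4,3), (3,4,5), … and 8 more.
Total: 20.

20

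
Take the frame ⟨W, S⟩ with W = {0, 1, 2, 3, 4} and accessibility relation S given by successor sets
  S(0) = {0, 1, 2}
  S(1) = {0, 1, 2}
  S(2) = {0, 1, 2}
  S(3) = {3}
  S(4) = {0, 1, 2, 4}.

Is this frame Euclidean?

No

Euclidean: no — 4 S 0 and 4 S 4, but not 0 S 4.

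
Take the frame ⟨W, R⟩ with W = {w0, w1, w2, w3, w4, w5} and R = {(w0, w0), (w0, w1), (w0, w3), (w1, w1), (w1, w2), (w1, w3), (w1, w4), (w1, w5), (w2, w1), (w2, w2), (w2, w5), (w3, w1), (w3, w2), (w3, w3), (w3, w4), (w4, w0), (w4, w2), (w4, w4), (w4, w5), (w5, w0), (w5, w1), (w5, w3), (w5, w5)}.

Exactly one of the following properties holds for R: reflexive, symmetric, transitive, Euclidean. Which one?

reflexive

Reflexive: yes — every world is R-related to itself.
Symmetric: no — w0 R w1 but not w1 R w0.
Transitive: no — w0 R w1 and w1 R w2, but not w0 R w2.
Euclidean: no — w1 R w2 and w1 R w3, but not w2 R w3.
Only reflexive holds.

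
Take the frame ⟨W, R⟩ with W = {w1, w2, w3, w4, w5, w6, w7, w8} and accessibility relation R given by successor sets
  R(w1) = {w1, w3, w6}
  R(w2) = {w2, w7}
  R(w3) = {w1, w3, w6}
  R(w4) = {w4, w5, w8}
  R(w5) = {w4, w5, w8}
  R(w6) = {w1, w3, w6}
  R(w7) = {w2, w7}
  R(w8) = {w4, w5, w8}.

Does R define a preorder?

Reflexive: yes — every world is R-related to itself.
Transitive: yes — every two-step R-path is closed by a direct edge.
So R is a preorder.

Yes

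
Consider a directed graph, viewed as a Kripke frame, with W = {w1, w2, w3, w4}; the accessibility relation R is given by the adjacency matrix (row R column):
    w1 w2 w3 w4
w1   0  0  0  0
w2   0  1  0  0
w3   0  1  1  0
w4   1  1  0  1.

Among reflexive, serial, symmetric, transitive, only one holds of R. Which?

transitive

Reflexive: no — w1 is not related to itself.
Serial: no — w1 has no R-successor.
Symmetric: no — w3 R w2 but not w2 R w3.
Transitive: yes — every two-step R-path is closed by a direct edge.
Only transitive holds.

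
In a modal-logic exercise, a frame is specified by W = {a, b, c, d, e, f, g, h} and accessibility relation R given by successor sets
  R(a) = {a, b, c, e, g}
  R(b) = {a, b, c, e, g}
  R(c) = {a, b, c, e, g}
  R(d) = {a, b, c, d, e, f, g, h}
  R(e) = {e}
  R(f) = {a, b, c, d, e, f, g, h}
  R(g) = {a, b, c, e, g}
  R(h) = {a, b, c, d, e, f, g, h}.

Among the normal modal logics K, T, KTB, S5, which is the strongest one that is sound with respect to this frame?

T

Reflexive (axiom T): yes — every world is R-related to itself.
Symmetric (axiom B): no — a R e but not e R a.
Euclidean (axiom 5): no — a R e and a R b, but not e R b.
So F validates K, T; KTB would additionally require R to be symmetric. The strongest is T.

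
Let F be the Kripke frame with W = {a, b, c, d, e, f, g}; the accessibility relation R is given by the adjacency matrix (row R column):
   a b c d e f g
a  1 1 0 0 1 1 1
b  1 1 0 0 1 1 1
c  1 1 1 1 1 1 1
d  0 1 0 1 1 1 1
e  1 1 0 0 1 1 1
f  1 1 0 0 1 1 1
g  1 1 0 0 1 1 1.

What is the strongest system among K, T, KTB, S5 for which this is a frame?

T

Reflexive (axiom T): yes — every world is R-related to itself.
Symmetric (axiom B): no — c R a but not a R c.
Euclidean (axiom 5): no — c R a and c R d, but not a R d.
So F validates K, T; KTB would additionally require R to be symmetric. The strongest is T.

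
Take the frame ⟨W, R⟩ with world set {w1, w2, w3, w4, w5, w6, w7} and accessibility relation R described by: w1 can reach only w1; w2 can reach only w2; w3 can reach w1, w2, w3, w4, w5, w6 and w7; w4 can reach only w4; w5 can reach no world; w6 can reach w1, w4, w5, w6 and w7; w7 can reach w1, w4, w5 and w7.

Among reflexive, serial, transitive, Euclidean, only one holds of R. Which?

transitive

Reflexive: no — w5 is not related to itself.
Serial: no — w5 has no R-successor.
Transitive: yes — every two-step R-path is closed by a direct edge.
Euclidean: no — w3 R w1 and w3 R w2, but not w1 R w2.
Only transitive holds.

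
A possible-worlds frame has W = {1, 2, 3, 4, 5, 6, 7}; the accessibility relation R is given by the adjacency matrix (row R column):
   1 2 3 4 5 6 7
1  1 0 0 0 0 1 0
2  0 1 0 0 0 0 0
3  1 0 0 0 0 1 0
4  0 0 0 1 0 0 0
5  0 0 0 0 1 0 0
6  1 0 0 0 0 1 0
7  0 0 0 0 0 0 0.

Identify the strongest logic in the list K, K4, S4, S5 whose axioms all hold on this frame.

K4

Transitive (axiom 4): yes — every two-step R-path is closed by a direct edge.
Reflexive (axiom T): no — 3 is not related to itself.
Euclidean (axiom 5): yes — any two successors of a common world are R-related.
So F validates K, K4; S4 would additionally require R to be reflexive. The strongest is K4.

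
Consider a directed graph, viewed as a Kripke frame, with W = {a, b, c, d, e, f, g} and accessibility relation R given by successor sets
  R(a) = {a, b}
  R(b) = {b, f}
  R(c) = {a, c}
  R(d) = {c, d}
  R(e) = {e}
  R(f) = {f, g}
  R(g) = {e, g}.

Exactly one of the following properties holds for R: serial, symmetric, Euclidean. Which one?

Serial: yes — every world has a successor (e.g. a R a).
Symmetric: no — a R b but not b R a.
Euclidean: no — a R b and a R a, but not b R a.
Only serial holds.

serial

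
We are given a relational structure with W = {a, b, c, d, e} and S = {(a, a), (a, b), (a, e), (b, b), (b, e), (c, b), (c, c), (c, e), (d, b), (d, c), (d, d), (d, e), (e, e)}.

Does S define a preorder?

Yes

Reflexive: yes — every world is S-related to itself.
Transitive: yes — every two-step S-path is closed by a direct edge.
So S is a preorder.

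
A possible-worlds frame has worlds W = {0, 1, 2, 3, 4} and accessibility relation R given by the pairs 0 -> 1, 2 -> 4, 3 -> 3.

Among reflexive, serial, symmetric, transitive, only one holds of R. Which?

transitive

Reflexive: no — 0 is not related to itself.
Serial: no — 1 has no R-successor.
Symmetric: no — 0 R 1 but not 1 R 0.
Transitive: yes — every two-step R-path is closed by a direct edge.
Only transitive holds.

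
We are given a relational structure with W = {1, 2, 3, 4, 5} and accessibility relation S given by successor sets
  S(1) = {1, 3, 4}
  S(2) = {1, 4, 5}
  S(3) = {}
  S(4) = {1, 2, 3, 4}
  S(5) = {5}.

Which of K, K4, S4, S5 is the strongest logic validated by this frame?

Transitive (axiom 4): no — 1 S 4 and 4 S 2, but not 1 S 2.
Reflexive (axiom T): no — 2 is not related to itself.
Euclidean (axiom 5): no — 1 S 3 and 1 S 4, but not 3 S 4.
So F validates K; K4 would additionally require S to be transitive. The strongest is K.

K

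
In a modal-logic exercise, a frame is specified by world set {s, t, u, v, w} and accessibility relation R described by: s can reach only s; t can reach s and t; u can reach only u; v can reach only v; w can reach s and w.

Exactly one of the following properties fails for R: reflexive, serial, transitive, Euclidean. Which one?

Euclidean

Reflexive: yes — every world is R-related to itself.
Serial: yes — every world has a successor (e.g. s R s).
Transitive: yes — every two-step R-path is closed by a direct edge.
Euclidean: no — t R s and t R t, but not s R t.
Only Euclidean fails.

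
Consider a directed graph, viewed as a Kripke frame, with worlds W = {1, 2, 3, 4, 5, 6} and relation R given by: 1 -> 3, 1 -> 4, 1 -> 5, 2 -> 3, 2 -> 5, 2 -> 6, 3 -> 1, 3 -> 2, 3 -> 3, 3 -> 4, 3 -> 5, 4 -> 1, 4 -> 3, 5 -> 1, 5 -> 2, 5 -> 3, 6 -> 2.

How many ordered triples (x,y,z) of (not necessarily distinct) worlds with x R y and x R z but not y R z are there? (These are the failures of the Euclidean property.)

26

Enumerating: (1,4,4), (1,4,5), (1,5,4), (1,5,5), (2,3,6), (2,5,5), (2,5,6), (2,6,3), (2,6,5), (2,6,6), (3,1,1), (3,1,2), … and 14 more.
Total: 26.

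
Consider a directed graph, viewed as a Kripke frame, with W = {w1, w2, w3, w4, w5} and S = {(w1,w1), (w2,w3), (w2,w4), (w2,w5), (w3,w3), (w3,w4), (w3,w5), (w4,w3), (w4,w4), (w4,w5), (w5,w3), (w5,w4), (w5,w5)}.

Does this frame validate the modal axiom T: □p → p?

No

The schema T characterises exactly the reflexive frames.
Reflexive: no — w2 is not related to itself.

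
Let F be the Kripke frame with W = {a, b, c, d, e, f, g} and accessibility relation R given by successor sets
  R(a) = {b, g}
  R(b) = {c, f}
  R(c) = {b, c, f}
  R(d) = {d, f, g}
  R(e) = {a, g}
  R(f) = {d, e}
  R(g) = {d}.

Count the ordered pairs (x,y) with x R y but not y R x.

7

Enumerating: (a,b), (a,g), (b,f), (c,f), (e,a), (e,g), (f,e).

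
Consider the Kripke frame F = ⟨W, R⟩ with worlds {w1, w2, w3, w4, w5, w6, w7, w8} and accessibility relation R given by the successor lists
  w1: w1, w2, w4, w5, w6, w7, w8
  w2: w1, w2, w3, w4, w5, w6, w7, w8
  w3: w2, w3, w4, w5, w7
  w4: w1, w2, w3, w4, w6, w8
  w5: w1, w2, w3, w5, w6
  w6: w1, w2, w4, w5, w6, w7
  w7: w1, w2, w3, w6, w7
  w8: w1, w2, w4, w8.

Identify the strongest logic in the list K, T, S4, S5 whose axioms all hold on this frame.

Reflexive (axiom T): yes — every world is R-related to itself.
Transitive (axiom 4): no — w1 R w2 and w2 R w3, but not w1 R w3.
Euclidean (axiom 5): no — w1 R w4 and w1 R w5, but not w4 R w5.
So F validates K, T; S4 would additionally require R to be transitive. The strongest is T.

T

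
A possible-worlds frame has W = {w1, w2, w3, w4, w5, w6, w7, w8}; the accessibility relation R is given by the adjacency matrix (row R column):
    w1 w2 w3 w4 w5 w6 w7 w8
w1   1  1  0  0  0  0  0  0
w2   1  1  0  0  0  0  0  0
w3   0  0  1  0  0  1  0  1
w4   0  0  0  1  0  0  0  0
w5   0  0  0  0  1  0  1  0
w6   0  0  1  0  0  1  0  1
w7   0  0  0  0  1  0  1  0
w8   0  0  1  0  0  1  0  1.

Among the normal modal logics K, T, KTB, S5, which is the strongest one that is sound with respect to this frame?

Reflexive (axiom T): yes — every world is R-related to itself.
Symmetric (axiom B): yes — every pair in R has its reverse in R.
Euclidean (axiom 5): yes — any two successors of a common world are R-related.
So F validates K, T, KTB, S5. The strongest is S5.

S5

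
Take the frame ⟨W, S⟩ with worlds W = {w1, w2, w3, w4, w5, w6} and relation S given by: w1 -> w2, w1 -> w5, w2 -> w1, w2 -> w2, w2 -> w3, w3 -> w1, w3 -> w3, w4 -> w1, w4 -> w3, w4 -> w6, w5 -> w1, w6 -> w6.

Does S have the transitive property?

Transitive: no — w1 S w2 and w2 S w3, but not w1 S w3.

No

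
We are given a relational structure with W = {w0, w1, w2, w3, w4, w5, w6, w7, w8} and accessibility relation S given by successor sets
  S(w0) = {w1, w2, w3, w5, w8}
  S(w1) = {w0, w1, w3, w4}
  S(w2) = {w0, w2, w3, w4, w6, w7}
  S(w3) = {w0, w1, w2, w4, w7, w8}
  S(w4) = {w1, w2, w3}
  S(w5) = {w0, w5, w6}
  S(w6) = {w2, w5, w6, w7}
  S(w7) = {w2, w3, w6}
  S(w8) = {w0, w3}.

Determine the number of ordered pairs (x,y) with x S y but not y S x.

0

S is symmetric; there are no such tuples.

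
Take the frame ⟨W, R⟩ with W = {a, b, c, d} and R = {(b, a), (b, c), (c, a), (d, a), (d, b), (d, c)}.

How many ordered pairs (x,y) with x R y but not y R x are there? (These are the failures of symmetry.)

6

Enumerating: (b,a), (b,c), (c,a), (d,a), (d,b), (d,c).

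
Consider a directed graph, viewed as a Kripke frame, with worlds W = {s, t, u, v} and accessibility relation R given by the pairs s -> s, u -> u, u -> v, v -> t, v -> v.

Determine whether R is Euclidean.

No

Euclidean: no — u R v and u R u, but not v R u.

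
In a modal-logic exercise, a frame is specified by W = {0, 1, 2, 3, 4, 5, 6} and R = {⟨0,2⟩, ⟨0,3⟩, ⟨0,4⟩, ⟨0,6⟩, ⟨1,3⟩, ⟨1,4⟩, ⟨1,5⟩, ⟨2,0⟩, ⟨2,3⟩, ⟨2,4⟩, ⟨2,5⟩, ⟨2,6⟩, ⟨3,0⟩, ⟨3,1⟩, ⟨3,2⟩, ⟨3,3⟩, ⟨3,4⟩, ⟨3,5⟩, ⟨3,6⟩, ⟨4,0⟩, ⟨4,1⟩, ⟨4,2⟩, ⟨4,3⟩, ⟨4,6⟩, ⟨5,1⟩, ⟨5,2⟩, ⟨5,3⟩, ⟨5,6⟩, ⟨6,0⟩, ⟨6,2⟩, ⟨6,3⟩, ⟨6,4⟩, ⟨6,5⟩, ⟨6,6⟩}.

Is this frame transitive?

Transitive: no — 0 R 2 and 2 R 5, but not 0 R 5.

No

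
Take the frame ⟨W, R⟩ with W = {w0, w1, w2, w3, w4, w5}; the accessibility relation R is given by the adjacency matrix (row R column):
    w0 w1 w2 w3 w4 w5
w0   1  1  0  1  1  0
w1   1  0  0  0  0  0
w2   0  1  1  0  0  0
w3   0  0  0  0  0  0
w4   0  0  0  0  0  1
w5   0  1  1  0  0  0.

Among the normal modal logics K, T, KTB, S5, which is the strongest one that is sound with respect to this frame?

Reflexive (axiom T): no — w1 is not related to itself.
Symmetric (axiom B): no — w0 R w3 but not w3 R w0.
Euclidean (axiom 5): no — w0 R w1 and w0 R w3, but not w1 R w3.
So F validates K; T would additionally require R to be reflexive. The strongest is K.

K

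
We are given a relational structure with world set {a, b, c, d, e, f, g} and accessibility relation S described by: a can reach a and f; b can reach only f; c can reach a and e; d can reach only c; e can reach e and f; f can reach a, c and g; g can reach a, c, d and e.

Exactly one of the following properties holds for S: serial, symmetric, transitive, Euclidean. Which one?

Serial: yes — every world has a successor (e.g. a S a).
Symmetric: no — b S f but not f S b.
Transitive: no — a S f and f S c, but not a S c.
Euclidean: no — c S a and c S e, but not a S e.
Only serial holds.

serial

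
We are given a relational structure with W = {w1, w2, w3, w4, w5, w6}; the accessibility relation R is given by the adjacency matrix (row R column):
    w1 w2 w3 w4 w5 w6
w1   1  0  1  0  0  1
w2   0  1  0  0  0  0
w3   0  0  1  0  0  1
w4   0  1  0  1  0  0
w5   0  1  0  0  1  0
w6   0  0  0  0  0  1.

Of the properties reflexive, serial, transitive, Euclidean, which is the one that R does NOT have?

Euclidean

Reflexive: yes — every world is R-related to itself.
Serial: yes — every world has a successor (e.g. w1 R w1).
Transitive: yes — every two-step R-path is closed by a direct edge.
Euclidean: no — w1 R w6 and w1 R w3, but not w6 R w3.
Only Euclidean fails.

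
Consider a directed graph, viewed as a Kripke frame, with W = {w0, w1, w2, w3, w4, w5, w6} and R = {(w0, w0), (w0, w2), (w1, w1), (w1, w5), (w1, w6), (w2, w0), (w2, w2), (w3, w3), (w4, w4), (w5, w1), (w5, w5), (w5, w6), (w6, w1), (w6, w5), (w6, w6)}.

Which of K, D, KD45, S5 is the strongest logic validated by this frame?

Serial (axiom D): yes — every world has a successor (e.g. w0 R w0).
Transitive (axiom 4): yes — every two-step R-path is closed by a direct edge.
Euclidean (axiom 5): yes — any two successors of a common world are R-related.
Reflexive (axiom T): yes — every world is R-related to itself.
So F validates K, D, KD45, S5. The strongest is S5.

S5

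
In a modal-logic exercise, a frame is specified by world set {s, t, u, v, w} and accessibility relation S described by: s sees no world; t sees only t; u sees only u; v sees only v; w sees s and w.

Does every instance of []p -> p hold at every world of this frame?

No

Axiom T corresponds to the accessibility relation being reflexive.
Reflexive: no — s is not related to itself.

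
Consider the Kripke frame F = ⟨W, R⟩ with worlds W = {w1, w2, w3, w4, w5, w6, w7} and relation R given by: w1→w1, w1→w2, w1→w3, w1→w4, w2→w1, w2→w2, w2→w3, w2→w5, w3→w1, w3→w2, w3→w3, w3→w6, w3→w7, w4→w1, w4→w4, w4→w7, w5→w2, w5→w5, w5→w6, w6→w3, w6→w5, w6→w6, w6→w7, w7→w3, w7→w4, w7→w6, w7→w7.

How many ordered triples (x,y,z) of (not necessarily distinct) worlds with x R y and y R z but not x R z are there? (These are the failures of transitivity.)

28

Enumerating: (w1,w2,w5), (w1,w3,w6), (w1,w3,w7), (w1,w4,w7), (w2,w1,w4), (w2,w3,w6), (w2,w3,w7), (w2,w5,w6), (w3,w1,w4), (w3,w2,w5), (w3,w6,w5), (w3,w7,w4), … and 16 more.
Total: 28.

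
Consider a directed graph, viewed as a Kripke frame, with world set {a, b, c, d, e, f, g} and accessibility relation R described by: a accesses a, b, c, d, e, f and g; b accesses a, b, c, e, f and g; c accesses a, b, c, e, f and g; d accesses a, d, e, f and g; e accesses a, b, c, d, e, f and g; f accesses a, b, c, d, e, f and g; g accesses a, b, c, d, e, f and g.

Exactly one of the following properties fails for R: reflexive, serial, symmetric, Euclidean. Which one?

Reflexive: yes — every world is R-related to itself.
Serial: yes — every world has a successor (e.g. a R a).
Symmetric: yes — every pair in R has its reverse in R.
Euclidean: no — a R b and a R d, but not b R d.
Only Euclidean fails.

Euclidean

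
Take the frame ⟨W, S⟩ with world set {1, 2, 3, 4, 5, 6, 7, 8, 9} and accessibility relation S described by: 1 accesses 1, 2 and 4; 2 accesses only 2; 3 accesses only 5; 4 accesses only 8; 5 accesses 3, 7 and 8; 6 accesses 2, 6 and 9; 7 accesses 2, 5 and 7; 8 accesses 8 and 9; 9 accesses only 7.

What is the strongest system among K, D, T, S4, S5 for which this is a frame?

D

Serial (axiom D): yes — every world has a successor (e.g. 1 S 1).
Reflexive (axiom T): no — 3 is not related to itself.
Transitive (axiom 4): no — 1 S 4 and 4 S 8, but not 1 S 8.
Euclidean (axiom 5): no — 1 S 2 and 1 S 4, but not 2 S 4.
So F validates K, D; T would additionally require S to be reflexive. The strongest is D.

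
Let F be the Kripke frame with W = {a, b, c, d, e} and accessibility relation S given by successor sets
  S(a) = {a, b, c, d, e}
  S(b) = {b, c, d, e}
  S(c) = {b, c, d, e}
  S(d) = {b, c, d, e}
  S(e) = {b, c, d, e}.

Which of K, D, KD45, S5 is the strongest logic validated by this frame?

D

Serial (axiom D): yes — every world has a successor (e.g. a S a).
Transitive (axiom 4): yes — every two-step S-path is closed by a direct edge.
Euclidean (axiom 5): no — a S b and a S a, but not b S a.
Reflexive (axiom T): yes — every world is S-related to itself.
So F validates K, D; KD45 would additionally require S to be Euclidean. The strongest is D.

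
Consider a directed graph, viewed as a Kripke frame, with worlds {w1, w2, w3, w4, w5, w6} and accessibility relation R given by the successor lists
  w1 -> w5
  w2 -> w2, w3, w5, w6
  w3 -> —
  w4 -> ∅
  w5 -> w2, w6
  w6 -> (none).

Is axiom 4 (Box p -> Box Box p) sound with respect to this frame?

No

Axiom 4 corresponds to the accessibility relation being transitive.
Transitive: no — w1 R w5 and w5 R w2, but not w1 R w2.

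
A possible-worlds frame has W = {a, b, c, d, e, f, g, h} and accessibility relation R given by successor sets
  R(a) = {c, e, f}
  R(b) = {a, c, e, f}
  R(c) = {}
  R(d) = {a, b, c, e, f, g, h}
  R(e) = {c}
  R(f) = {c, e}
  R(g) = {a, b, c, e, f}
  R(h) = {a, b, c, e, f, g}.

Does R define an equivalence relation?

No

Reflexive: no — a is not related to itself.
Symmetric: no — a R c but not c R a.
Transitive: yes — every two-step R-path is closed by a direct edge.
So R is not an equivalence relation.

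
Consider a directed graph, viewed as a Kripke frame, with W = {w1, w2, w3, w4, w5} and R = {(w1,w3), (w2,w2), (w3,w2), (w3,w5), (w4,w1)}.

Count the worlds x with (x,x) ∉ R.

Enumerating: w1, w3, w4, w5.

4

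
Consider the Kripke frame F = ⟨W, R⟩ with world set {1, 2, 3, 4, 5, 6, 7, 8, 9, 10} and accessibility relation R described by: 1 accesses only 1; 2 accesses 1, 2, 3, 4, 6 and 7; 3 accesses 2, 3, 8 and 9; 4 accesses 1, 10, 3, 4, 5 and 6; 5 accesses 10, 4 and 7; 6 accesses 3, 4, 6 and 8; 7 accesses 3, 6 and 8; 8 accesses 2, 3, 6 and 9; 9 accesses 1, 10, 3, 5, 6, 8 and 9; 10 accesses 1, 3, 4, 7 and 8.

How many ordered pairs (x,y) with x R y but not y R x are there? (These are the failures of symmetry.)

21

Enumerating: (10,1), (10,3), (10,7), (10,8), (2,1), (2,4), (2,6), (2,7), (4,1), (4,3), (5,10), (5,7), … and 9 more.
Total: 21.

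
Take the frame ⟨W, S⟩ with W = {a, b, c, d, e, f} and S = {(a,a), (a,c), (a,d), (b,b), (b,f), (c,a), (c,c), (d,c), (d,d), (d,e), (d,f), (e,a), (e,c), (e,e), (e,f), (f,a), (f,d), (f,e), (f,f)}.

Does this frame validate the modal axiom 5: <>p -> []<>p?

No

The schema 5 characterises exactly the Euclidean frames.
Euclidean: no — a S c and a S d, but not c S d.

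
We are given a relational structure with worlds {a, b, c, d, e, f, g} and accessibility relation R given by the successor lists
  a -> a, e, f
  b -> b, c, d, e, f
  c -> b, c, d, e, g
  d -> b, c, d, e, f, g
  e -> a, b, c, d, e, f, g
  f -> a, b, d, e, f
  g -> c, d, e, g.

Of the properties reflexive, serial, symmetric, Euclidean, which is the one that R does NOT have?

Reflexive: yes — every world is R-related to itself.
Serial: yes — every world has a successor (e.g. a R a).
Symmetric: yes — every pair in R has its reverse in R.
Euclidean: no — b R c and b R f, but not c R f.
Only Euclidean fails.

Euclidean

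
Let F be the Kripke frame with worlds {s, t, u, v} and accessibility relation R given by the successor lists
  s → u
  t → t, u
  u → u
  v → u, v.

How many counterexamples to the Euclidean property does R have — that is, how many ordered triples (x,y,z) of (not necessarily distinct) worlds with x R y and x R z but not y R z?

Enumerating: (t,u,t), (v,u,v).

2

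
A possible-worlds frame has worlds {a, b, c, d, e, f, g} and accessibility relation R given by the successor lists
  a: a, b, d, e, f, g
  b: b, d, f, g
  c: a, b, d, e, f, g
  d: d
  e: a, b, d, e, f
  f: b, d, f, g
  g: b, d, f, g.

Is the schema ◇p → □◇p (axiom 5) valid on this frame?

No

By correspondence theory, 5 is valid on a frame iff R is Euclidean.
Euclidean: no — a R b and a R e, but not b R e.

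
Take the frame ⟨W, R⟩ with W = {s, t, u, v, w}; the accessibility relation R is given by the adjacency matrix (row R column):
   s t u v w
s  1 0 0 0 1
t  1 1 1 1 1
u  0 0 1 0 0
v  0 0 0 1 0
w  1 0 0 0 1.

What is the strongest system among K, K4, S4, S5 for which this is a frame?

Transitive (axiom 4): yes — every two-step R-path is closed by a direct edge.
Reflexive (axiom T): yes — every world is R-related to itself.
Euclidean (axiom 5): no — t R s and t R u, but not s R u.
So F validates K, K4, S4; S5 would additionally require R to be Euclidean. The strongest is S4.

S4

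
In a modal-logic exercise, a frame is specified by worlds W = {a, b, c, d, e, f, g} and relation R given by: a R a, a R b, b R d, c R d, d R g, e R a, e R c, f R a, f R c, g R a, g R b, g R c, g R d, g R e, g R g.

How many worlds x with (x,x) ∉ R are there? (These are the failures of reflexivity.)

Enumerating: b, c, d, e, f.

5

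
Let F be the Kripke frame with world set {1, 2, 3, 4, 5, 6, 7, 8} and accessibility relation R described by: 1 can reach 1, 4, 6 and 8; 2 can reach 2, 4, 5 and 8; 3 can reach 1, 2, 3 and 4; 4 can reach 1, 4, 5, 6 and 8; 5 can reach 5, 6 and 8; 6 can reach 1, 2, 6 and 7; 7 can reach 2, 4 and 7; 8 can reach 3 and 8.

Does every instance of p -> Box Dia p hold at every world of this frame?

Axiom B corresponds to the accessibility relation being symmetric.
Symmetric: no — 1 R 8 but not 8 R 1.

No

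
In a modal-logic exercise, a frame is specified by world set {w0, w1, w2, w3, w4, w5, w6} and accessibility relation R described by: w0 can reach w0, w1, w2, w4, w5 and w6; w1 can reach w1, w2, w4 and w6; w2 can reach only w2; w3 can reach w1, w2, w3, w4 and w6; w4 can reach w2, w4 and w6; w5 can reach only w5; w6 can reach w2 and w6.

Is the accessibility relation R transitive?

Transitive: yes — every two-step R-path is closed by a direct edge.

Yes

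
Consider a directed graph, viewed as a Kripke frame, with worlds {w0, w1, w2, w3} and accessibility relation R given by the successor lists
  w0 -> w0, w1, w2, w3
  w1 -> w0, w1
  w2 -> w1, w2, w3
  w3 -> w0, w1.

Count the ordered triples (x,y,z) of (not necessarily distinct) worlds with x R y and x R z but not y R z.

Enumerating: (w0,w1,w2), (w0,w1,w3), (w0,w2,w0), (w0,w3,w2), (w0,w3,w3), (w2,w1,w2), (w2,w1,w3), (w2,w3,w2), (w2,w3,w3).

9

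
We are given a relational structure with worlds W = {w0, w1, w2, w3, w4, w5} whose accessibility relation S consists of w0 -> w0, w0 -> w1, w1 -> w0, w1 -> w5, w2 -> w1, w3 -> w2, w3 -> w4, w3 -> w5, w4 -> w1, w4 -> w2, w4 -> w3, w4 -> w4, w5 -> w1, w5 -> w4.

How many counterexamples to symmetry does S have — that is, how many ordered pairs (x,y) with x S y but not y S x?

6

Enumerating: (w2,w1), (w3,w2), (w3,w5), (w4,w1), (w4,w2), (w5,w4).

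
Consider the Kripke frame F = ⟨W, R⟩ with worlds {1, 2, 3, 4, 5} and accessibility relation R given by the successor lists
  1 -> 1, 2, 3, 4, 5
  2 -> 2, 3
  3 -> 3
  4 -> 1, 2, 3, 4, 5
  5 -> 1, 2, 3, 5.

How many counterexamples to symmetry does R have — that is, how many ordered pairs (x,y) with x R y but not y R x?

Enumerating: (1,2), (1,3), (2,3), (4,2), (4,3), (4,5), (5,2), (5,3).

8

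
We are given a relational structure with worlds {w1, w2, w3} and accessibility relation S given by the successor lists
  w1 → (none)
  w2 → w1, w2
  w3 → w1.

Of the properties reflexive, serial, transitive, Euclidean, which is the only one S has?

transitive

Reflexive: no — w1 is not related to itself.
Serial: no — w1 has no S-successor.
Transitive: yes — every two-step S-path is closed by a direct edge.
Euclidean: no — w2 S w1 and w2 S w1, but not w1 S w1.
Only transitive holds.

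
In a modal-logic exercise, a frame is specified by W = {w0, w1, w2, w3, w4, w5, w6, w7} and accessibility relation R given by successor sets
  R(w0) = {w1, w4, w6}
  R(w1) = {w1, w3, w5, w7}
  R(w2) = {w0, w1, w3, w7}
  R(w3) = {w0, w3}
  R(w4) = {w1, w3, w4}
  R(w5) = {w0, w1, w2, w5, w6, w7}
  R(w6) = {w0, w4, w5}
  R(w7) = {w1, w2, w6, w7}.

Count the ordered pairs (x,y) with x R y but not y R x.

Enumerating: (w0,w1), (w0,w4), (w1,w3), (w2,w0), (w2,w1), (w2,w3), (w3,w0), (w4,w1), (w4,w3), (w5,w0), (w5,w2), (w5,w7), (w6,w4), (w7,w6).

14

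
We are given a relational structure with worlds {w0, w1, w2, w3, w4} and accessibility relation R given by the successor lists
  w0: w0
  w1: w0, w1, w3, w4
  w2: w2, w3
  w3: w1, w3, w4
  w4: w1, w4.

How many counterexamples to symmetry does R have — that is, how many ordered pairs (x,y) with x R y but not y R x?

Enumerating: (w1,w0), (w2,w3), (w3,w4).

3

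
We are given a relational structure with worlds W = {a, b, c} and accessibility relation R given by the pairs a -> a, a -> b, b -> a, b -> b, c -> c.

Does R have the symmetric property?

Yes

Symmetric: yes — every pair in R has its reverse in R.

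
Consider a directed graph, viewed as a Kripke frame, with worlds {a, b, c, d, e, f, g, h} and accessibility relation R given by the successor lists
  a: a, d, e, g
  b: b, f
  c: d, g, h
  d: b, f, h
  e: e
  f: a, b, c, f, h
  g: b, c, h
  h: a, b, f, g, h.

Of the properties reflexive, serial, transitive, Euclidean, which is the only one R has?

Reflexive: no — c is not related to itself.
Serial: yes — every world has a successor (e.g. a R a).
Transitive: no — a R d and d R b, but not a R b.
Euclidean: no — a R d and a R e, but not d R e.
Only serial holds.

serial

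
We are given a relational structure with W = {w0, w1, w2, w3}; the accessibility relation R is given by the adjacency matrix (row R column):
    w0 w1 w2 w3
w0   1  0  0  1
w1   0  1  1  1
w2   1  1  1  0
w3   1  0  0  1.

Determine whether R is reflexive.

Yes

Reflexive: yes — every world is R-related to itself.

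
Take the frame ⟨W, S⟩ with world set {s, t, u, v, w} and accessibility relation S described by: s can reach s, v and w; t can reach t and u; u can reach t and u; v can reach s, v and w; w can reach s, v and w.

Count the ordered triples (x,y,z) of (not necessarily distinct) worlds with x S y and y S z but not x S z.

0

S is transitive; there are no such tuples.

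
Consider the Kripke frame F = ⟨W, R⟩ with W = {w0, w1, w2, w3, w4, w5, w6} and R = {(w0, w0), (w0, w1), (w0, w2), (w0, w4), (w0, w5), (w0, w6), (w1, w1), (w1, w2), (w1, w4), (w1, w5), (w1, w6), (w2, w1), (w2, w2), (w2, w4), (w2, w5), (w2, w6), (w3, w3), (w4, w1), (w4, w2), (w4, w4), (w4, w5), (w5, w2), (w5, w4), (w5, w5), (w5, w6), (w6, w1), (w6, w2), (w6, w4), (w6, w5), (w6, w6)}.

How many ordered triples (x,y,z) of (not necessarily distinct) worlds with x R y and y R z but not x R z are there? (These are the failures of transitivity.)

Enumerating: (w4,w1,w6), (w4,w2,w6), (w4,w5,w6), (w5,w2,w1), (w5,w4,w1), (w5,w6,w1).

6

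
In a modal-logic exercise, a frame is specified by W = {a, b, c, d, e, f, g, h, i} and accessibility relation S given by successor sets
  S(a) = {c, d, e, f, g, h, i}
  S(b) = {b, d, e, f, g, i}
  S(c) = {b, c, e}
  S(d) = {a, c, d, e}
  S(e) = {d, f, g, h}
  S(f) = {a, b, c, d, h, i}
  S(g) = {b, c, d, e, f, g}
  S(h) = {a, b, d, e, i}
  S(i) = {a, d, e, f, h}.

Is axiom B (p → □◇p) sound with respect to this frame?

By correspondence theory, B is valid on a frame iff S is symmetric.
Symmetric: no — a S c but not c S a.

No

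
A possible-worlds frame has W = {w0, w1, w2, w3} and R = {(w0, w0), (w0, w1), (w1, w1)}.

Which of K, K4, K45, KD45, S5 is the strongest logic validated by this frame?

Transitive (axiom 4): yes — every two-step R-path is closed by a direct edge.
Euclidean (axiom 5): no — w0 R w1 and w0 R w0, but not w1 R w0.
Serial (axiom D): no — w2 has no R-successor.
Reflexive (axiom T): no — w2 is not related to itself.
So F validates K, K4; K45 would additionally require R to be Euclidean. The strongest is K4.

K4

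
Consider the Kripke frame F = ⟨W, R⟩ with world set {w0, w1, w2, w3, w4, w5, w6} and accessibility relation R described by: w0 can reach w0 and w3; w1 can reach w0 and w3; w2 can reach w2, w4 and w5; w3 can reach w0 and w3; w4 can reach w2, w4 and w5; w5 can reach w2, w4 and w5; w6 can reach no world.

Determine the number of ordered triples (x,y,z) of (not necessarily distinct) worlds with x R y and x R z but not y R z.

R is Euclidean; there are no such tuples.

0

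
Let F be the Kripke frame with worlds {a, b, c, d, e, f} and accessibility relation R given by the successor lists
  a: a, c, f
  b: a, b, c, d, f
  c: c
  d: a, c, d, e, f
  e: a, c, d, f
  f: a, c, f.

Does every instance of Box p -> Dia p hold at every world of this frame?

Axiom D corresponds to the accessibility relation being serial.
Serial: yes — every world has a successor (e.g. a R a).

Yes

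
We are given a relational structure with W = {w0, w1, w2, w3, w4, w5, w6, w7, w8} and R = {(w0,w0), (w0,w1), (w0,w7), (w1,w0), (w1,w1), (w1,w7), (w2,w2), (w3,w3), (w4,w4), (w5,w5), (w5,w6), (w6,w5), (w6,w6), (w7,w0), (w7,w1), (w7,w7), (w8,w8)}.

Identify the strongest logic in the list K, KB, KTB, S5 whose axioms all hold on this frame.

S5

Symmetric (axiom B): yes — every pair in R has its reverse in R.
Reflexive (axiom T): yes — every world is R-related to itself.
Euclidean (axiom 5): yes — any two successors of a common world are R-related.
So F validates K, KB, KTB, S5. The strongest is S5.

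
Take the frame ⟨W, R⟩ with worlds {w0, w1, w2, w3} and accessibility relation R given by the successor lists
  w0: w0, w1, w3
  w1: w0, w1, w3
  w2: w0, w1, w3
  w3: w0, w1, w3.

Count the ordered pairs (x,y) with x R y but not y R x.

Enumerating: (w2,w0), (w2,w1), (w2,w3).

3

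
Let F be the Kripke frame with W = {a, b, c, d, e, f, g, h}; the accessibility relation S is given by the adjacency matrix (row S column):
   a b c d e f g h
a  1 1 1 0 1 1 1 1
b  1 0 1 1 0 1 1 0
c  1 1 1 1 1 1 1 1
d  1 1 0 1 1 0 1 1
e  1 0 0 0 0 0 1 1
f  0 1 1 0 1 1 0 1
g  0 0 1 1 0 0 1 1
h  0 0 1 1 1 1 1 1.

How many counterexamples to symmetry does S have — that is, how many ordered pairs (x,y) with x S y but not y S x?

Enumerating: (a,f), (a,g), (a,h), (b,g), (c,d), (c,e), (d,a), (d,e), (e,g), (f,e).

10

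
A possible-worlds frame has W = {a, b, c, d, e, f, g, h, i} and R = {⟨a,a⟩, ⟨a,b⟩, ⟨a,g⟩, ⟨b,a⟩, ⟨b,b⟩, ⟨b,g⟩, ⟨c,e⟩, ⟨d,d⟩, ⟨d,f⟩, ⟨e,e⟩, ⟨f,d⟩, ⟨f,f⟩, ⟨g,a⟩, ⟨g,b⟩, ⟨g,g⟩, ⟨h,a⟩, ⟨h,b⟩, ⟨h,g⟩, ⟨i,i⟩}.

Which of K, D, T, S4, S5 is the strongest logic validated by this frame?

D

Serial (axiom D): yes — every world has a successor (e.g. a R a).
Reflexive (axiom T): no — c is not related to itself.
Transitive (axiom 4): yes — every two-step R-path is closed by a direct edge.
Euclidean (axiom 5): yes — any two successors of a common world are R-related.
So F validates K, D; T would additionally require R to be reflexive. The strongest is D.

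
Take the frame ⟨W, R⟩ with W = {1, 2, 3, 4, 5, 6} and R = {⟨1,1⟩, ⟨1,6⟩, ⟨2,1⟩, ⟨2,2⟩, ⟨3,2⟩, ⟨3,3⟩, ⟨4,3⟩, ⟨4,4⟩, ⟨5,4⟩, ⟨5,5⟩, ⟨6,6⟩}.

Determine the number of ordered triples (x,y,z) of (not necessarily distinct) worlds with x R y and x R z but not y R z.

5

Enumerating: (1,6,1), (2,1,2), (3,2,3), (4,3,4), (5,4,5).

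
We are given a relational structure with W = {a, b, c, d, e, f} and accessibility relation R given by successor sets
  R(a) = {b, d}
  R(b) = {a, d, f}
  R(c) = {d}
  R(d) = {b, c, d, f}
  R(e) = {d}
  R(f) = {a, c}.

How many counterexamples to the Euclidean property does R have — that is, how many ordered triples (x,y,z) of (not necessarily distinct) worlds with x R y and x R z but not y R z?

Enumerating: (a,b,b), (b,a,a), (b,a,f), (b,d,a), (b,f,d), (b,f,f), (d,b,b), (d,b,c), (d,c,b), (d,c,c), (d,c,f), (d,f,b), (d,f,d), (d,f,f), (f,a,a), (f,a,c), (f,c,a), (f,c,c).

18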